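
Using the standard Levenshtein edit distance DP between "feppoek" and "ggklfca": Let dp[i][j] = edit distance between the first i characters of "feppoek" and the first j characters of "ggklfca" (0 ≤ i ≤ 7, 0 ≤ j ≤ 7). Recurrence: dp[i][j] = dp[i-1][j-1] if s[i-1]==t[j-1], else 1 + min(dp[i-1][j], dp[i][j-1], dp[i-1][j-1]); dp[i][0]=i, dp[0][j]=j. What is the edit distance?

   ''  g  g  k  l  f  c  a
''  0  1  2  3  4  5  6  7
 f  1  1  2  3  4  4  5  6
 e  2  2  2  3  4  5  5  6
 p  3  3  3  3  4  5  6  6
 p  4  4  4  4  4  5  6  7
 o  5  5  5  5  5  5  6  7
 e  6  6  6  6  6  6  6  7
 k  7  7  7  6  7  7  7  7

7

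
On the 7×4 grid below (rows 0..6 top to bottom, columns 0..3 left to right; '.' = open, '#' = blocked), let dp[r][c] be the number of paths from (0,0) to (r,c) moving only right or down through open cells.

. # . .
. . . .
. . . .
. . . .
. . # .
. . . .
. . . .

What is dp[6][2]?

11

r\c   0   1   2   3
  0   1   0   0   0
  1   1   1   1   1
  2   1   2   3   4
  3   1   3   6  10
  4   1   4   0  10
  5   1   5   5  15
  6   1   6  11  26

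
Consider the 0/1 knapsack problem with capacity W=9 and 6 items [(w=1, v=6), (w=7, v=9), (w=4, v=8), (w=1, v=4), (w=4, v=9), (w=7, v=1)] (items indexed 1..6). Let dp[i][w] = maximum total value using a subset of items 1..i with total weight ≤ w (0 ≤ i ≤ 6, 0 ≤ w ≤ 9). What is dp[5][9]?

23

i\w   0   1   2   3   4   5   6   7   8   9
  0   0   0   0   0   0   0   0   0   0   0
  1   0   6   6   6   6   6   6   6   6   6
  2   0   6   6   6   6   6   6   9  15  15
  3   0   6   6   6   8  14  14  14  15  15
  4   0   6  10  10  10  14  18  18  18  19
  5   0   6  10  10  10  15  19  19  19  23
  6   0   6  10  10  10  15  19  19  19  23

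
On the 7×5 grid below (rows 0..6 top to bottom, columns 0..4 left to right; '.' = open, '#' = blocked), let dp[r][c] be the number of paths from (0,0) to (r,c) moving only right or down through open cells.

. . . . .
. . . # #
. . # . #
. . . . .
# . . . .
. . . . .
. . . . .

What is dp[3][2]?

4

r\c   0   1   2   3   4
  0   1   1   1   1   1
  1   1   2   3   0   0
  2   1   3   0   0   0
  3   1   4   4   4   4
  4   0   4   8  12  16
  5   0   4  12  24  40
  6   0   4  16  40  80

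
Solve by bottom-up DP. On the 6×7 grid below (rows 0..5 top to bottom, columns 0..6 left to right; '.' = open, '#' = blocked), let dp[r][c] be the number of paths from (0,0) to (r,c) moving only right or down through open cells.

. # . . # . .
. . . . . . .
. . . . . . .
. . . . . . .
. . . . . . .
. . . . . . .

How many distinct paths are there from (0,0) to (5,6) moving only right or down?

r\c   0   1   2   3   4   5   6
  0   1   0   0   0   0   0   0
  1   1   1   1   1   1   1   1
  2   1   2   3   4   5   6   7
  3   1   3   6  10  15  21  28
  4   1   4  10  20  35  56  84
  5   1   5  15  35  70 126 210

210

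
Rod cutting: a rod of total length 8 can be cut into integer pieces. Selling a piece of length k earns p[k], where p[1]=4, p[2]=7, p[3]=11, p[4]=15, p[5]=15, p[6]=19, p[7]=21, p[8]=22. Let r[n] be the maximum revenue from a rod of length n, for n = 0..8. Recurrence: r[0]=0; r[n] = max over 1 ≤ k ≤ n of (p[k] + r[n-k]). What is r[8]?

   n    0    1    2    3    4    5    6    7    8
r[n]    0    4    8   12   16   20   24   28   32

32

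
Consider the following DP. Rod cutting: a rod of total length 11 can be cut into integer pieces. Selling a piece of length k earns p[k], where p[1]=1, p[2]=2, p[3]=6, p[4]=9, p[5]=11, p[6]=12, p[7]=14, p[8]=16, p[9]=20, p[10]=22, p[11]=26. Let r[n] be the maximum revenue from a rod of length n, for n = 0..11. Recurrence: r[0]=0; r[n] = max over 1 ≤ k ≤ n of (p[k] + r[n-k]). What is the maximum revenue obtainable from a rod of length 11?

   n    0    1    2    3    4    5    6    7    8    9   10   11
r[n]    0    1    2    6    9   11   12   15   18   20   22   26

26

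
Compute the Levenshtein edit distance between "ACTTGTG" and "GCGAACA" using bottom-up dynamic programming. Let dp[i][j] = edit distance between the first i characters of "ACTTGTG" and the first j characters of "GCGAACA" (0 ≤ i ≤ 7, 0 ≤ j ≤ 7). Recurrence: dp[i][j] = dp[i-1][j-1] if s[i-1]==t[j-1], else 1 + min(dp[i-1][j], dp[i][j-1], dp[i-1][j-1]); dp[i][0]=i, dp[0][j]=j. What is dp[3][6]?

   ''  G  C  G  A  A  C  A
''  0  1  2  3  4  5  6  7
 A  1  1  2  3  3  4  5  6
 C  2  2  1  2  3  4  4  5
 T  3  3  2  2  3  4  5  5
 T  4  4  3  3  3  4  5  6
 G  5  4  4  3  4  4  5  6
 T  6  5  5  4  4  5  5  6
 G  7  6  6  5  5  5  6  6

5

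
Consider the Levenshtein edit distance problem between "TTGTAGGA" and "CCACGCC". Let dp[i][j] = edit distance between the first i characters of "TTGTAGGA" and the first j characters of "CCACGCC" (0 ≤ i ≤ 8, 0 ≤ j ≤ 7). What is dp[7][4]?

6

   ''  C  C  A  C  G  C  C
''  0  1  2  3  4  5  6  7
 T  1  1  2  3  4  5  6  7
 T  2  2  2  3  4  5  6  7
 G  3  3  3  3  4  4  5  6
 T  4  4  4  4  4  5  5  6
 A  5  5  5  4  5  5  6  6
 G  6  6  6  5  5  5  6  7
 G  7  7  7  6  6  5  6  7
 A  8  8  8  7  7  6  6  7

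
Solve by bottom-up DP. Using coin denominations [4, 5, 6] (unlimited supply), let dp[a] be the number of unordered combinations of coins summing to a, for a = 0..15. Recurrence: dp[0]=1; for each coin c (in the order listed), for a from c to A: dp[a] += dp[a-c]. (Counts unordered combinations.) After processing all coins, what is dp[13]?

after  coin     0     1     2     3     4     5     6     7     8     9    10    11    12    13    14    15
          4     1     0     0     0     1     0     0     0     1     0     0     0     1     0     0     0
          5     1     0     0     0     1     1     0     0     1     1     1     0     1     1     1     1
          6     1     0     0     0     1     1     1     0     1     1     2     1     2     1     2     2

1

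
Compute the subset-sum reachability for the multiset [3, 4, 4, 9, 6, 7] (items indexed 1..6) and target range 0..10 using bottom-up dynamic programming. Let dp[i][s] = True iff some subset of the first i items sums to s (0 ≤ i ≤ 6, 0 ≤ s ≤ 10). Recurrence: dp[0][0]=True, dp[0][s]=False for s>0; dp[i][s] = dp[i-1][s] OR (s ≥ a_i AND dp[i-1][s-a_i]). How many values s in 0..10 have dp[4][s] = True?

6

i\s   0   1   2   3   4   5   6   7   8   9  10
  0   T   F   F   F   F   F   F   F   F   F   F
  1   T   F   F   T   F   F   F   F   F   F   F
  2   T   F   F   T   T   F   F   T   F   F   F
  3   T   F   F   T   T   F   F   T   T   F   F
  4   T   F   F   T   T   F   F   T   T   T   F
  5   T   F   F   T   T   F   T   T   T   T   T
  6   T   F   F   T   T   F   T   T   T   T   T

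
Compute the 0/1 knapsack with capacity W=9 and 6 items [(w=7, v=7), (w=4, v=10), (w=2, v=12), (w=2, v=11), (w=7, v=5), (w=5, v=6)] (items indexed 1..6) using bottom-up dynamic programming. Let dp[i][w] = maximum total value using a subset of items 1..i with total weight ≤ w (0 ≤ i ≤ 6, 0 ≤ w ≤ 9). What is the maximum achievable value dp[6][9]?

i\w   0   1   2   3   4   5   6   7   8   9
  0   0   0   0   0   0   0   0   0   0   0
  1   0   0   0   0   0   0   0   7   7   7
  2   0   0   0   0  10  10  10  10  10  10
  3   0   0  12  12  12  12  22  22  22  22
  4   0   0  12  12  23  23  23  23  33  33
  5   0   0  12  12  23  23  23  23  33  33
  6   0   0  12  12  23  23  23  23  33  33

33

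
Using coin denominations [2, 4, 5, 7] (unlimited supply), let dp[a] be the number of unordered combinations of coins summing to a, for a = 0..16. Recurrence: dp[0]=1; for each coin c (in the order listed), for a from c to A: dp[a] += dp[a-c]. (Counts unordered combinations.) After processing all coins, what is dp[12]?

after  coin     0     1     2     3     4     5     6     7     8     9    10    11    12    13    14    15    16
          2     1     0     1     0     1     0     1     0     1     0     1     0     1     0     1     0     1
          4     1     0     1     0     2     0     2     0     3     0     3     0     4     0     4     0     5
          5     1     0     1     0     2     1     2     1     3     2     4     2     5     3     6     4     7
          7     1     0     1     0     2     1     2     2     3     3     4     4     6     5     8     7    10

6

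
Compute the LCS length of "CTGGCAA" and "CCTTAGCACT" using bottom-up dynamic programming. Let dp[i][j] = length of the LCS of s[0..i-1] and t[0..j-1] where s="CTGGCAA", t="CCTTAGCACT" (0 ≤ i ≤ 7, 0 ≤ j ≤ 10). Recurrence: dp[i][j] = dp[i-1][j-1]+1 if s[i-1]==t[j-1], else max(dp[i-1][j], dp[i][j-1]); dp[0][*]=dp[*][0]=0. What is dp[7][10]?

   ''  C  C  T  T  A  G  C  A  C  T
''  0  0  0  0  0  0  0  0  0  0  0
 C  0  1  1  1  1  1  1  1  1  1  1
 T  0  1  1  2  2  2  2  2  2  2  2
 G  0  1  1  2  2  2  3  3  3  3  3
 G  0  1  1  2  2  2  3  3  3  3  3
 C  0  1  2  2  2  2  3  4  4  4  4
 A  0  1  2  2  2  3  3  4  5  5  5
 A  0  1  2  2  2  3  3  4  5  5  5

5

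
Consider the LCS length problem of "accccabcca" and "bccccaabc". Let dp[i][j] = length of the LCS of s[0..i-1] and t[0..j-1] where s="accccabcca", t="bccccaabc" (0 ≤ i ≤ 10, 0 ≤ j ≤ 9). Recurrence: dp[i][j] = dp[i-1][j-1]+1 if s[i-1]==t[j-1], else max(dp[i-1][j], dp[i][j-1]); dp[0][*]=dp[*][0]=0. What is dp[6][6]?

5

   ''  b  c  c  c  c  a  a  b  c
''  0  0  0  0  0  0  0  0  0  0
 a  0  0  0  0  0  0  1  1  1  1
 c  0  0  1  1  1  1  1  1  1  2
 c  0  0  1  2  2  2  2  2  2  2
 c  0  0  1  2  3  3  3  3  3  3
 c  0  0  1  2  3  4  4  4  4  4
 a  0  0  1  2  3  4  5  5  5  5
 b  0  1  1  2  3  4  5  5  6  6
 c  0  1  2  2  3  4  5  5  6  7
 c  0  1  2  3  3  4  5  5  6  7
 a  0  1  2  3  3  4  5  6  6  7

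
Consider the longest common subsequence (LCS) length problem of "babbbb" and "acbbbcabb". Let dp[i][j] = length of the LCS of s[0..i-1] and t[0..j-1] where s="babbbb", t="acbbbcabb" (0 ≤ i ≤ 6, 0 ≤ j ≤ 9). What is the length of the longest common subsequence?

5

   ''  a  c  b  b  b  c  a  b  b
''  0  0  0  0  0  0  0  0  0  0
 b  0  0  0  1  1  1  1  1  1  1
 a  0  1  1  1  1  1  1  2  2  2
 b  0  1  1  2  2  2  2  2  3  3
 b  0  1  1  2  3  3  3  3  3  4
 b  0  1  1  2  3  4  4  4  4  4
 b  0  1  1  2  3  4  4  4  5  5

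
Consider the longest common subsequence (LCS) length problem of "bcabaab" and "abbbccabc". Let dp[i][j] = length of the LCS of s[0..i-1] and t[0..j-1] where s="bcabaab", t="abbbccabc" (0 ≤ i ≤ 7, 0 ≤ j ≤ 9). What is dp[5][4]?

   ''  a  b  b  b  c  c  a  b  c
''  0  0  0  0  0  0  0  0  0  0
 b  0  0  1  1  1  1  1  1  1  1
 c  0  0  1  1  1  2  2  2  2  2
 a  0  1  1  1  1  2  2  3  3  3
 b  0  1  2  2  2  2  2  3  4  4
 a  0  1  2  2  2  2  2  3  4  4
 a  0  1  2  2  2  2  2  3  4  4
 b  0  1  2  3  3  3  3  3  4  4

2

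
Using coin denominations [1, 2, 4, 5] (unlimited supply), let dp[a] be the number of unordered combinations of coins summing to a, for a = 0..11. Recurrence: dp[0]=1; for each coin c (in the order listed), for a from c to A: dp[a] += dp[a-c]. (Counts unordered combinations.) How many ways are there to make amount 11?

19

after  coin     0     1     2     3     4     5     6     7     8     9    10    11
          1     1     1     1     1     1     1     1     1     1     1     1     1
          2     1     1     2     2     3     3     4     4     5     5     6     6
          4     1     1     2     2     4     4     6     6     9     9    12    12
          5     1     1     2     2     4     5     7     8    11    13    17    19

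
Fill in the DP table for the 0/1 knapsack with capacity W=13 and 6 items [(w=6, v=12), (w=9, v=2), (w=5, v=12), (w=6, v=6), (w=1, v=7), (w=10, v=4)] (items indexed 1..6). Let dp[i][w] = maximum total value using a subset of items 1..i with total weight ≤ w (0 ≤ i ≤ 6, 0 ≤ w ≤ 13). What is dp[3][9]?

i\w   0   1   2   3   4   5   6   7   8   9  10  11  12  13
  0   0   0   0   0   0   0   0   0   0   0   0   0   0   0
  1   0   0   0   0   0   0  12  12  12  12  12  12  12  12
  2   0   0   0   0   0   0  12  12  12  12  12  12  12  12
  3   0   0   0   0   0  12  12  12  12  12  12  24  24  24
  4   0   0   0   0   0  12  12  12  12  12  12  24  24  24
  5   0   7   7   7   7  12  19  19  19  19  19  24  31  31
  6   0   7   7   7   7  12  19  19  19  19  19  24  31  31

12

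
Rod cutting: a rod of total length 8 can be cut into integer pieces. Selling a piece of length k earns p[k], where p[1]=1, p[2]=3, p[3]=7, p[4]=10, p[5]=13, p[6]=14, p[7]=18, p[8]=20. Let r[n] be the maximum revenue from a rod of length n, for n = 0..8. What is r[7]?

   n    0    1    2    3    4    5    6    7    8
r[n]    0    1    3    7   10   13   14   18   20

18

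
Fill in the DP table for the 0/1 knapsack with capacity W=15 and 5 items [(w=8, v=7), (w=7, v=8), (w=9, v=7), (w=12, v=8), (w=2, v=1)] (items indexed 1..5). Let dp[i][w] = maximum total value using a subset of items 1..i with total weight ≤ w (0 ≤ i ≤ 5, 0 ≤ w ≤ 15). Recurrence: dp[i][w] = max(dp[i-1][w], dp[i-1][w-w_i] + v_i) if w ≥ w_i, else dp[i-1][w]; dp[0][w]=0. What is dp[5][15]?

i\w   0   1   2   3   4   5   6   7   8   9  10  11  12  13  14  15
  0   0   0   0   0   0   0   0   0   0   0   0   0   0   0   0   0
  1   0   0   0   0   0   0   0   0   7   7   7   7   7   7   7   7
  2   0   0   0   0   0   0   0   8   8   8   8   8   8   8   8  15
  3   0   0   0   0   0   0   0   8   8   8   8   8   8   8   8  15
  4   0   0   0   0   0   0   0   8   8   8   8   8   8   8   8  15
  5   0   0   1   1   1   1   1   8   8   9   9   9   9   9   9  15

15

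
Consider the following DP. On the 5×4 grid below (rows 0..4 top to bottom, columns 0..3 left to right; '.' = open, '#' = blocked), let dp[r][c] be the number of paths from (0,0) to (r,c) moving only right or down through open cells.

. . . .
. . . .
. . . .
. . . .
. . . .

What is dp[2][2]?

6

r\c   0   1   2   3
  0   1   1   1   1
  1   1   2   3   4
  2   1   3   6  10
  3   1   4  10  20
  4   1   5  15  35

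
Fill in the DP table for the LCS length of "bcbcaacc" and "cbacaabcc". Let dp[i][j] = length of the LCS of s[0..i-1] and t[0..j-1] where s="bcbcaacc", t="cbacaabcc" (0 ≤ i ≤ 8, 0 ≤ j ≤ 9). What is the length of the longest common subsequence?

7

   ''  c  b  a  c  a  a  b  c  c
''  0  0  0  0  0  0  0  0  0  0
 b  0  0  1  1  1  1  1  1  1  1
 c  0  1  1  1  2  2  2  2  2  2
 b  0  1  2  2  2  2  2  3  3  3
 c  0  1  2  2  3  3  3  3  4  4
 a  0  1  2  3  3  4  4  4  4  4
 a  0  1  2  3  3  4  5  5  5  5
 c  0  1  2  3  4  4  5  5  6  6
 c  0  1  2  3  4  4  5  5  6  7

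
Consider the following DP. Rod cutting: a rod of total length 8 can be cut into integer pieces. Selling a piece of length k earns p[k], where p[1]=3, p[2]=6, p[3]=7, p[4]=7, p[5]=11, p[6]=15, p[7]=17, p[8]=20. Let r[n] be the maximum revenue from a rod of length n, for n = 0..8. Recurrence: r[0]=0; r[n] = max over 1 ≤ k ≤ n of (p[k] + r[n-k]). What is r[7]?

21

   n    0    1    2    3    4    5    6    7    8
r[n]    0    3    6    9   12   15   18   21   24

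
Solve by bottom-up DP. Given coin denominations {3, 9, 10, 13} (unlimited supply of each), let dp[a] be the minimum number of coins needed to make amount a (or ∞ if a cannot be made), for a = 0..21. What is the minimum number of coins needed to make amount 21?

 a  0  1  2  3  4  5  6  7  8  9 10 11 12 13 14 15 16 17 18 19 20 21
dp  0  -  -  1  -  -  2  -  -  1  1  -  2  1  -  3  2  -  2  2  2  3
(- denotes ∞ / unreachable)

3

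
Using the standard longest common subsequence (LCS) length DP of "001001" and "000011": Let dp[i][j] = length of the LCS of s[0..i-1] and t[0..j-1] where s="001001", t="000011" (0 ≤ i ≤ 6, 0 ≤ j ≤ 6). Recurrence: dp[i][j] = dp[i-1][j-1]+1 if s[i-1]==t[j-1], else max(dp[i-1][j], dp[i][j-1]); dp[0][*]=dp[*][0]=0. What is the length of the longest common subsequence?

   ''  0  0  0  0  1  1
''  0  0  0  0  0  0  0
 0  0  1  1  1  1  1  1
 0  0  1  2  2  2  2  2
 1  0  1  2  2  2  3  3
 0  0  1  2  3  3  3  3
 0  0  1  2  3  4  4  4
 1  0  1  2  3  4  5  5

5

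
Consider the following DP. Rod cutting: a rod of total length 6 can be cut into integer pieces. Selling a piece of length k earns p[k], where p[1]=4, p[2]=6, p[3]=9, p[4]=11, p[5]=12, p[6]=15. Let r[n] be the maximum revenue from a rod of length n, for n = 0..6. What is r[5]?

   n    0    1    2    3    4    5    6
r[n]    0    4    8   12   16   20   24

20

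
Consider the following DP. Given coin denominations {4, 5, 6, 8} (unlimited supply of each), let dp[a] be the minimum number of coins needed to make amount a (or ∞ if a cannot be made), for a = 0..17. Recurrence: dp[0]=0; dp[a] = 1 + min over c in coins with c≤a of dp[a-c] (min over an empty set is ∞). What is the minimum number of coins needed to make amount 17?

 a  0  1  2  3  4  5  6  7  8  9 10 11 12 13 14 15 16 17
dp  0  -  -  -  1  1  1  -  1  2  2  2  2  2  2  3  2  3
(- denotes ∞ / unreachable)

3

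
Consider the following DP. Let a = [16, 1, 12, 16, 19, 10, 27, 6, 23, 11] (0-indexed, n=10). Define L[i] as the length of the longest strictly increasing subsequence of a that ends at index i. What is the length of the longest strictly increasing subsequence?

   i    0    1    2    3    4    5    6    7    8    9
a[i]   16    1   12   16   19   10   27    6   23   11
L[i]    1    1    2    3    4    2    5    2    5    3

5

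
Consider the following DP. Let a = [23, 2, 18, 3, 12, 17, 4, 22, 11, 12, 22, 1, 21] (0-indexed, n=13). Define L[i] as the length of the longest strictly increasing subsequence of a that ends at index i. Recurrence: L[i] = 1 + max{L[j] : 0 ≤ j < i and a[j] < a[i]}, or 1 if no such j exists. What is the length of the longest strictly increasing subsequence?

   i    0    1    2    3    4    5    6    7    8    9   10   11   12
a[i]   23    2   18    3   12   17    4   22   11   12   22    1   21
L[i]    1    1    2    2    3    4    3    5    4    5    6    1    6

6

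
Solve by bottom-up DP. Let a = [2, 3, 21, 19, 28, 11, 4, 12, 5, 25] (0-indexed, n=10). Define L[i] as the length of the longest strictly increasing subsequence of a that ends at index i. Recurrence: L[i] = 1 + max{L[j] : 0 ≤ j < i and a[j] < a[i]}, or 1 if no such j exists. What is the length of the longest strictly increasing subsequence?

5

   i    0    1    2    3    4    5    6    7    8    9
a[i]    2    3   21   19   28   11    4   12    5   25
L[i]    1    2    3    3    4    3    3    4    4    5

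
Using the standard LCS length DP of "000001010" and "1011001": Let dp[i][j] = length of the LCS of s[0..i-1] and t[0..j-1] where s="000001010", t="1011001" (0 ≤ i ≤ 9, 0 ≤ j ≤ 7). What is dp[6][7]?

4

   ''  1  0  1  1  0  0  1
''  0  0  0  0  0  0  0  0
 0  0  0  1  1  1  1  1  1
 0  0  0  1  1  1  2  2  2
 0  0  0  1  1  1  2  3  3
 0  0  0  1  1  1  2  3  3
 0  0  0  1  1  1  2  3  3
 1  0  1  1  2  2  2  3  4
 0  0  1  2  2  2  3  3  4
 1  0  1  2  3  3  3  3  4
 0  0  1  2  3  3  4  4  4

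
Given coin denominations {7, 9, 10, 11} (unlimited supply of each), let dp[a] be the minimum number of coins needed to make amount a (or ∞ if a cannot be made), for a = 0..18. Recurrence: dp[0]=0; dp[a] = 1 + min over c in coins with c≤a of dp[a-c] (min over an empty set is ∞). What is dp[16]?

 a  0  1  2  3  4  5  6  7  8  9 10 11 12 13 14 15 16 17 18
dp  0  -  -  -  -  -  -  1  -  1  1  1  -  -  2  -  2  2  2
(- denotes ∞ / unreachable)

2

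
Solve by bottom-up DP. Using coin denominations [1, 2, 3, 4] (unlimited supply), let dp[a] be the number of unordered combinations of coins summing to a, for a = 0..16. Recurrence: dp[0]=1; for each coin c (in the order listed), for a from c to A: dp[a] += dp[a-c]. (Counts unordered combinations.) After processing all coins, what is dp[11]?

after  coin     0     1     2     3     4     5     6     7     8     9    10    11    12    13    14    15    16
          1     1     1     1     1     1     1     1     1     1     1     1     1     1     1     1     1     1
          2     1     1     2     2     3     3     4     4     5     5     6     6     7     7     8     8     9
          3     1     1     2     3     4     5     7     8    10    12    14    16    19    21    24    27    30
          4     1     1     2     3     5     6     9    11    15    18    23    27    34    39    47    54    64

27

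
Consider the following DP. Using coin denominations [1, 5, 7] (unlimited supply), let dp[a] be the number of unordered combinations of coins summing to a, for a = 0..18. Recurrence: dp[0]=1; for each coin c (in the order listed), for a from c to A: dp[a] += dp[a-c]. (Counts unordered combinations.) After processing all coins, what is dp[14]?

after  coin     0     1     2     3     4     5     6     7     8     9    10    11    12    13    14    15    16    17    18
          1     1     1     1     1     1     1     1     1     1     1     1     1     1     1     1     1     1     1     1
          5     1     1     1     1     1     2     2     2     2     2     3     3     3     3     3     4     4     4     4
          7     1     1     1     1     1     2     2     3     3     3     4     4     5     5     6     7     7     8     8

6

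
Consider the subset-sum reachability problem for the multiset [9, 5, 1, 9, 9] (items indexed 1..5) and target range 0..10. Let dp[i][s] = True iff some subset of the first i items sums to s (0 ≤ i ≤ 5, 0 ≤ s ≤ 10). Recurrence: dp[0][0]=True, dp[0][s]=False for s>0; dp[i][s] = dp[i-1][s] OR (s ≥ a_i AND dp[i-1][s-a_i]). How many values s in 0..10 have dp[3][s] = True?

6

i\s   0   1   2   3   4   5   6   7   8   9  10
  0   T   F   F   F   F   F   F   F   F   F   F
  1   T   F   F   F   F   F   F   F   F   T   F
  2   T   F   F   F   F   T   F   F   F   T   F
  3   T   T   F   F   F   T   T   F   F   T   T
  4   T   T   F   F   F   T   T   F   F   T   T
  5   T   T   F   F   F   T   T   F   F   T   T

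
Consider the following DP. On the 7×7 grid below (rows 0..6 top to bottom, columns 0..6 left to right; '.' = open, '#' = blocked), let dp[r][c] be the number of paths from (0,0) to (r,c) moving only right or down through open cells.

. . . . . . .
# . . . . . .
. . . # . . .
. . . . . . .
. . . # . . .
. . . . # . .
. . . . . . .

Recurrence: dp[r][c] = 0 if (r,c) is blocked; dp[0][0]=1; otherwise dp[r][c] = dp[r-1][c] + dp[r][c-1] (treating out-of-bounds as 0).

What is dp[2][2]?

r\c   0   1   2   3   4   5   6
  0   1   1   1   1   1   1   1
  1   0   1   2   3   4   5   6
  2   0   1   3   0   4   9  15
  3   0   1   4   4   8  17  32
  4   0   1   5   0   8  25  57
  5   0   1   6   6   0  25  82
  6   0   1   7  13  13  38 120

3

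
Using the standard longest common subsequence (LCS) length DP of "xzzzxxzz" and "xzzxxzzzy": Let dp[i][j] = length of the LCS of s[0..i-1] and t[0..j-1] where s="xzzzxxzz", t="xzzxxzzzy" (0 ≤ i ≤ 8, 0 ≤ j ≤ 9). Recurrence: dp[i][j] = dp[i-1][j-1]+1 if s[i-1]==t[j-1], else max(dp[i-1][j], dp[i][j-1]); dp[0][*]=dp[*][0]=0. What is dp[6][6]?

   ''  x  z  z  x  x  z  z  z  y
''  0  0  0  0  0  0  0  0  0  0
 x  0  1  1  1  1  1  1  1  1  1
 z  0  1  2  2  2  2  2  2  2  2
 z  0  1  2  3  3  3  3  3  3  3
 z  0  1  2  3  3  3  4  4  4  4
 x  0  1  2  3  4  4  4  4  4  4
 x  0  1  2  3  4  5  5  5  5  5
 z  0  1  2  3  4  5  6  6  6  6
 z  0  1  2  3  4  5  6  7  7  7

5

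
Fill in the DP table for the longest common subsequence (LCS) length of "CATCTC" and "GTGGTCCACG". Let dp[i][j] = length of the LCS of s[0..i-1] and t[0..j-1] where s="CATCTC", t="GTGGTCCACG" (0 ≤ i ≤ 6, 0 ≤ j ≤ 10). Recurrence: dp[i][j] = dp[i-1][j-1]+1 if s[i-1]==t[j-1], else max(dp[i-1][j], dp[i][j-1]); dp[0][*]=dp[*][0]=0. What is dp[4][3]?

   ''  G  T  G  G  T  C  C  A  C  G
''  0  0  0  0  0  0  0  0  0  0  0
 C  0  0  0  0  0  0  1  1  1  1  1
 A  0  0  0  0  0  0  1  1  2  2  2
 T  0  0  1  1  1  1  1  1  2  2  2
 C  0  0  1  1  1  1  2  2  2  3  3
 T  0  0  1  1  1  2  2  2  2  3  3
 C  0  0  1  1  1  2  3  3  3  3  3

1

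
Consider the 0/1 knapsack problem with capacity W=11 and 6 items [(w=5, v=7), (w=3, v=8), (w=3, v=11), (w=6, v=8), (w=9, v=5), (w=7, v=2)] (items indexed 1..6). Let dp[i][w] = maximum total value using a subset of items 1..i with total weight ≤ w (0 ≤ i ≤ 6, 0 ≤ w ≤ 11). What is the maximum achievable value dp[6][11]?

26

i\w   0   1   2   3   4   5   6   7   8   9  10  11
  0   0   0   0   0   0   0   0   0   0   0   0   0
  1   0   0   0   0   0   7   7   7   7   7   7   7
  2   0   0   0   8   8   8   8   8  15  15  15  15
  3   0   0   0  11  11  11  19  19  19  19  19  26
  4   0   0   0  11  11  11  19  19  19  19  19  26
  5   0   0   0  11  11  11  19  19  19  19  19  26
  6   0   0   0  11  11  11  19  19  19  19  19  26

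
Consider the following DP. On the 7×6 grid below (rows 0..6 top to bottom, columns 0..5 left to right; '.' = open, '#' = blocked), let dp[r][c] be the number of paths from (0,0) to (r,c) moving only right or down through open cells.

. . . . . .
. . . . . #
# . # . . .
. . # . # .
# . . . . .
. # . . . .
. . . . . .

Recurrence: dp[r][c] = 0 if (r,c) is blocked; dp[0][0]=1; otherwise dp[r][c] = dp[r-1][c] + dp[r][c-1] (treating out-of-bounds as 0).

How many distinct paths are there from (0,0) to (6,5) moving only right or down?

r\c   0   1   2   3   4   5
  0   1   1   1   1   1   1
  1   1   2   3   4   5   0
  2   0   2   0   4   9   9
  3   0   2   0   4   0   9
  4   0   2   2   6   6  15
  5   0   0   2   8  14  29
  6   0   0   2  10  24  53

53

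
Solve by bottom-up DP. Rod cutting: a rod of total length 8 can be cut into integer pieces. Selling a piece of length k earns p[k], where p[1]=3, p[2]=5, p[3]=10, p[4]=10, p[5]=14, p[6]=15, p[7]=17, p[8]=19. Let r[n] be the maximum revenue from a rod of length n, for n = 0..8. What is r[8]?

26

   n    0    1    2    3    4    5    6    7    8
r[n]    0    3    6   10   13   16   20   23   26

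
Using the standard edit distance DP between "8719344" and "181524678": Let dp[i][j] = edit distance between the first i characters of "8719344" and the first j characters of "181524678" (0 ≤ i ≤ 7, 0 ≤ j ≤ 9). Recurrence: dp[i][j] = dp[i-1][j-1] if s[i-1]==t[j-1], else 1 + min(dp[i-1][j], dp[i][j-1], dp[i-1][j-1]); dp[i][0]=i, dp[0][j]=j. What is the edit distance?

7

   ''  1  8  1  5  2  4  6  7  8
''  0  1  2  3  4  5  6  7  8  9
 8  1  1  1  2  3  4  5  6  7  8
 7  2  2  2  2  3  4  5  6  6  7
 1  3  2  3  2  3  4  5  6  7  7
 9  4  3  3  3  3  4  5  6  7  8
 3  5  4  4  4  4  4  5  6  7  8
 4  6  5  5  5  5  5  4  5  6  7
 4  7  6  6  6  6  6  5  5  6  7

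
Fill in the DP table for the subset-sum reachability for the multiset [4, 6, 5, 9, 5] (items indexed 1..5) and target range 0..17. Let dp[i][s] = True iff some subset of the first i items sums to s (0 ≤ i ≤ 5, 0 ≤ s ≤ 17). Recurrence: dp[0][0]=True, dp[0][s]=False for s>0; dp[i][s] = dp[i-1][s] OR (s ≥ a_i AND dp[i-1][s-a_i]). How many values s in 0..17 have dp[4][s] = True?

i\s   0   1   2   3   4   5   6   7   8   9  10  11  12  13  14  15  16  17
  0   T   F   F   F   F   F   F   F   F   F   F   F   F   F   F   F   F   F
  1   T   F   F   F   T   F   F   F   F   F   F   F   F   F   F   F   F   F
  2   T   F   F   F   T   F   T   F   F   F   T   F   F   F   F   F   F   F
  3   T   F   F   F   T   T   T   F   F   T   T   T   F   F   F   T   F   F
  4   T   F   F   F   T   T   T   F   F   T   T   T   F   T   T   T   F   F
  5   T   F   F   F   T   T   T   F   F   T   T   T   F   T   T   T   T   F

10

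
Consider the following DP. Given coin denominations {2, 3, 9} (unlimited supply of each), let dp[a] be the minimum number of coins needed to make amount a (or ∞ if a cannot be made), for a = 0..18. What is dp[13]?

3

 a  0  1  2  3  4  5  6  7  8  9 10 11 12 13 14 15 16 17 18
dp  0  -  1  1  2  2  2  3  3  1  4  2  2  3  3  3  4  4  2
(- denotes ∞ / unreachable)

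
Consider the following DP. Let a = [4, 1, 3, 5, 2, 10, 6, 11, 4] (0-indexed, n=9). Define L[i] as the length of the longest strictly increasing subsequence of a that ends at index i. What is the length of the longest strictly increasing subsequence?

   i    0    1    2    3    4    5    6    7    8
a[i]    4    1    3    5    2   10    6   11    4
L[i]    1    1    2    3    2    4    4    5    3

5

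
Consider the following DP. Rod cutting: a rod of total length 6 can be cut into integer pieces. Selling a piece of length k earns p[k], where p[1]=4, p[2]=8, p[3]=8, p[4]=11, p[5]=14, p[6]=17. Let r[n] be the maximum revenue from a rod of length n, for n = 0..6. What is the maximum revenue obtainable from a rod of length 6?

   n    0    1    2    3    4    5    6
r[n]    0    4    8   12   16   20   24

24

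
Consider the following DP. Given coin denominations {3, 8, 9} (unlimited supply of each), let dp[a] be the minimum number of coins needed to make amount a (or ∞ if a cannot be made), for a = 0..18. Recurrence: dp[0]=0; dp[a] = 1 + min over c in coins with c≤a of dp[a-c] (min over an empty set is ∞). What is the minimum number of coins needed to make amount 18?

 a  0  1  2  3  4  5  6  7  8  9 10 11 12 13 14 15 16 17 18
dp  0  -  -  1  -  -  2  -  1  1  -  2  2  -  3  3  2  2  2
(- denotes ∞ / unreachable)

2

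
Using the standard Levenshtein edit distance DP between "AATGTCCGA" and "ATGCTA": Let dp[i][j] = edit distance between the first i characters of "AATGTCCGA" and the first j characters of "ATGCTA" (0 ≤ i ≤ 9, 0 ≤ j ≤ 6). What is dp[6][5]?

   ''  A  T  G  C  T  A
''  0  1  2  3  4  5  6
 A  1  0  1  2  3  4  5
 A  2  1  1  2  3  4  4
 T  3  2  1  2  3  3  4
 G  4  3  2  1  2  3  4
 T  5  4  3  2  2  2  3
 C  6  5  4  3  2  3  3
 C  7  6  5  4  3  3  4
 G  8  7  6  5  4  4  4
 A  9  8  7  6  5  5  4

3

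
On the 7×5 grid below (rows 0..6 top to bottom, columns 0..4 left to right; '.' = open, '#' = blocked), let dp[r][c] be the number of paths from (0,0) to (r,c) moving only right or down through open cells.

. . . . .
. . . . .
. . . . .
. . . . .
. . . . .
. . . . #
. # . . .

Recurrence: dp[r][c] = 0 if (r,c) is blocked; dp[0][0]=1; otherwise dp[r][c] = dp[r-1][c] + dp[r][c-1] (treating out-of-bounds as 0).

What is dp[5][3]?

r\c   0   1   2   3   4
  0   1   1   1   1   1
  1   1   2   3   4   5
  2   1   3   6  10  15
  3   1   4  10  20  35
  4   1   5  15  35  70
  5   1   6  21  56   0
  6   1   0  21  77  77

56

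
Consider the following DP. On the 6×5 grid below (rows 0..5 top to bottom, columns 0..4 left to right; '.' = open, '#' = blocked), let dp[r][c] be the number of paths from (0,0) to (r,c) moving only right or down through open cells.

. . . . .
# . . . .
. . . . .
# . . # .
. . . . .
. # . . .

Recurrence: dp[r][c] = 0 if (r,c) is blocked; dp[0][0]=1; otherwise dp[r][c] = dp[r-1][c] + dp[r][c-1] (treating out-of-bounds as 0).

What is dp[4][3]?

5

r\c   0   1   2   3   4
  0   1   1   1   1   1
  1   0   1   2   3   4
  2   0   1   3   6  10
  3   0   1   4   0  10
  4   0   1   5   5  15
  5   0   0   5  10  25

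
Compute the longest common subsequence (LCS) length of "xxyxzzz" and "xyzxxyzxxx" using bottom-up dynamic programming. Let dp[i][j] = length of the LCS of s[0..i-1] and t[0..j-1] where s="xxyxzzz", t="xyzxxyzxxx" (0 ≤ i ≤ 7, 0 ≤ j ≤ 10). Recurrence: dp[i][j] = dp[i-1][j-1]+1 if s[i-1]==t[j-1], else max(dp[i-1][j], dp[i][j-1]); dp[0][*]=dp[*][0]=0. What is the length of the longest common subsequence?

   ''  x  y  z  x  x  y  z  x  x  x
''  0  0  0  0  0  0  0  0  0  0  0
 x  0  1  1  1  1  1  1  1  1  1  1
 x  0  1  1  1  2  2  2  2  2  2  2
 y  0  1  2  2  2  2  3  3  3  3  3
 x  0  1  2  2  3  3  3  3  4  4  4
 z  0  1  2  3  3  3  3  4  4  4  4
 z  0  1  2  3  3  3  3  4  4  4  4
 z  0  1  2  3  3  3  3  4  4  4  4

4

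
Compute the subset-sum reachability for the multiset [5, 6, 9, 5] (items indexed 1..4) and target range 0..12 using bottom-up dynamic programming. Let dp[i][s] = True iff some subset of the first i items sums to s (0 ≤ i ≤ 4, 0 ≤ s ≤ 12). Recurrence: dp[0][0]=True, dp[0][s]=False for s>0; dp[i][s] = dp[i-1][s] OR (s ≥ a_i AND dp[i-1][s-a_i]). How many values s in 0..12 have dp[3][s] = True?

5

i\s   0   1   2   3   4   5   6   7   8   9  10  11  12
  0   T   F   F   F   F   F   F   F   F   F   F   F   F
  1   T   F   F   F   F   T   F   F   F   F   F   F   F
  2   T   F   F   F   F   T   T   F   F   F   F   T   F
  3   T   F   F   F   F   T   T   F   F   T   F   T   F
  4   T   F   F   F   F   T   T   F   F   T   T   T   F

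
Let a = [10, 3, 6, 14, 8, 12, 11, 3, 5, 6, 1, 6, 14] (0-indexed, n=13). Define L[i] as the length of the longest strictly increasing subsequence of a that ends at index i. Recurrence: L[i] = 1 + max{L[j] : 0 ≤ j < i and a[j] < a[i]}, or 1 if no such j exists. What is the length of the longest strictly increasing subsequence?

   i    0    1    2    3    4    5    6    7    8    9   10   11   12
a[i]   10    3    6   14    8   12   11    3    5    6    1    6   14
L[i]    1    1    2    3    3    4    4    1    2    3    1    3    5

5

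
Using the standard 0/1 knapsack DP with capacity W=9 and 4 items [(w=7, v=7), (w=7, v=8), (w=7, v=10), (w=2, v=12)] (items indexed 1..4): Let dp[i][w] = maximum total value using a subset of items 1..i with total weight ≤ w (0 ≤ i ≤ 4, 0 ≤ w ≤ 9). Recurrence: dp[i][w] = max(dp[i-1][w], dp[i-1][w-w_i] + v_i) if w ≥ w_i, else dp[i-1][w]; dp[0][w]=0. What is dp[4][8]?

i\w   0   1   2   3   4   5   6   7   8   9
  0   0   0   0   0   0   0   0   0   0   0
  1   0   0   0   0   0   0   0   7   7   7
  2   0   0   0   0   0   0   0   8   8   8
  3   0   0   0   0   0   0   0  10  10  10
  4   0   0  12  12  12  12  12  12  12  22

12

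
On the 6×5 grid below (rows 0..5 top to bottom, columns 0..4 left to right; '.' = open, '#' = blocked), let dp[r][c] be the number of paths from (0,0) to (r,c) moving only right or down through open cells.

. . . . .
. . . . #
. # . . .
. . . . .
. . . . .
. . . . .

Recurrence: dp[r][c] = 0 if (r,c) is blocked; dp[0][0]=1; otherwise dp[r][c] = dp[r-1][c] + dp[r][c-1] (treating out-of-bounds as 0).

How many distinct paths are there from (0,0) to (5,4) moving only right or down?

61

r\c   0   1   2   3   4
  0   1   1   1   1   1
  1   1   2   3   4   0
  2   1   0   3   7   7
  3   1   1   4  11  18
  4   1   2   6  17  35
  5   1   3   9  26  61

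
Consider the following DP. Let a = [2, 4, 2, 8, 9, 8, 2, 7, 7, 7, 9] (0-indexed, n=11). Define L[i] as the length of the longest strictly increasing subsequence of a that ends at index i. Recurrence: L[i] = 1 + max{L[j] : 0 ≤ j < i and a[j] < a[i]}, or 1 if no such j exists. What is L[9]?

   i    0    1    2    3    4    5    6    7    8    9   10
a[i]    2    4    2    8    9    8    2    7    7    7    9
L[i]    1    2    1    3    4    3    1    3    3    3    4

3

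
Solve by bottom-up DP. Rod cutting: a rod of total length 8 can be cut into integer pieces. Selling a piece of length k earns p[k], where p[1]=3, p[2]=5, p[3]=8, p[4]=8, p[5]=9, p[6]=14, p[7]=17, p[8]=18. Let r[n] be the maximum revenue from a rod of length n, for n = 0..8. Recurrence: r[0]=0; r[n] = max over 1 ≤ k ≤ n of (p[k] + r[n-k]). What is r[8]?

   n    0    1    2    3    4    5    6    7    8
r[n]    0    3    6    9   12   15   18   21   24

24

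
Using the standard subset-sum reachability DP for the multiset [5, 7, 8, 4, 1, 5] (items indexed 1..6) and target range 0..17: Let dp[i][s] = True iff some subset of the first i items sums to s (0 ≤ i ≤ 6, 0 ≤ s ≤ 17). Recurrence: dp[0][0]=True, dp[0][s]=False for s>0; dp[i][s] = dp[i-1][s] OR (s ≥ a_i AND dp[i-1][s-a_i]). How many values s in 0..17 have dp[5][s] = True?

i\s   0   1   2   3   4   5   6   7   8   9  10  11  12  13  14  15  16  17
  0   T   F   F   F   F   F   F   F   F   F   F   F   F   F   F   F   F   F
  1   T   F   F   F   F   T   F   F   F   F   F   F   F   F   F   F   F   F
  2   T   F   F   F   F   T   F   T   F   F   F   F   T   F   F   F   F   F
  3   T   F   F   F   F   T   F   T   T   F   F   F   T   T   F   T   F   F
  4   T   F   F   F   T   T   F   T   T   T   F   T   T   T   F   T   T   T
  5   T   T   F   F   T   T   T   T   T   T   T   T   T   T   T   T   T   T
  6   T   T   F   F   T   T   T   T   T   T   T   T   T   T   T   T   T   T

16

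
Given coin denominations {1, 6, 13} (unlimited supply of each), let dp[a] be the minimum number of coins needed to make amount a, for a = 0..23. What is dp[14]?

 a  0  1  2  3  4  5  6  7  8  9 10 11 12 13 14 15 16 17 18 19 20 21 22 23
dp  0  1  2  3  4  5  1  2  3  4  5  6  2  1  2  3  4  5  3  2  3  4  5  6

2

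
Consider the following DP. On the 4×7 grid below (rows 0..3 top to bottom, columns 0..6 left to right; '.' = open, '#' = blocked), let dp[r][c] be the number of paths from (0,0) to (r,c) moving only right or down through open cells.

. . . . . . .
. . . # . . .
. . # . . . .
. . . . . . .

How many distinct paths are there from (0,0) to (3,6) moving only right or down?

r\c   0   1   2   3   4   5   6
  0   1   1   1   1   1   1   1
  1   1   2   3   0   1   2   3
  2   1   3   0   0   1   3   6
  3   1   4   4   4   5   8  14

14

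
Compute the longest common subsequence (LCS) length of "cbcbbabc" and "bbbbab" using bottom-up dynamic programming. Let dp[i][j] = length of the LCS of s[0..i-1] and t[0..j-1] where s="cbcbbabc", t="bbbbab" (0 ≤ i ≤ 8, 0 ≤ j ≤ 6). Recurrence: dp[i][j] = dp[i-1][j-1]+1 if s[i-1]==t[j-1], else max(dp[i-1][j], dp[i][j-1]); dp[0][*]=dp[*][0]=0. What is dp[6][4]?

3

   ''  b  b  b  b  a  b
''  0  0  0  0  0  0  0
 c  0  0  0  0  0  0  0
 b  0  1  1  1  1  1  1
 c  0  1  1  1  1  1  1
 b  0  1  2  2  2  2  2
 b  0  1  2  3  3  3  3
 a  0  1  2  3  3  4  4
 b  0  1  2  3  4  4  5
 c  0  1  2  3  4  4  5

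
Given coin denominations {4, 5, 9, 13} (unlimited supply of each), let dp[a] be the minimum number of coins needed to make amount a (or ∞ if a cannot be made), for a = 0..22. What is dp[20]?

 a  0  1  2  3  4  5  6  7  8  9 10 11 12 13 14 15 16 17 18 19 20 21 22
dp  0  -  -  -  1  1  -  -  2  1  2  -  3  1  2  3  4  2  2  3  4  3  2
(- denotes ∞ / unreachable)

4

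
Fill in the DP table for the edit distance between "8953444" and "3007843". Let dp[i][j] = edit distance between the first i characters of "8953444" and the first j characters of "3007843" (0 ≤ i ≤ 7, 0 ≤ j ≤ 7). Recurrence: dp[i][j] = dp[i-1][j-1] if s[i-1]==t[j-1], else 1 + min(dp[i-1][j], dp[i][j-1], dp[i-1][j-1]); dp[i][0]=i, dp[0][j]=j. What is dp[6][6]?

   ''  3  0  0  7  8  4  3
''  0  1  2  3  4  5  6  7
 8  1  1  2  3  4  4  5  6
 9  2  2  2  3  4  5  5  6
 5  3  3  3  3  4  5  6  6
 3  4  3  4  4  4  5  6  6
 4  5  4  4  5  5  5  5  6
 4  6  5  5  5  6  6  5  6
 4  7  6  6  6  6  7  6  6

5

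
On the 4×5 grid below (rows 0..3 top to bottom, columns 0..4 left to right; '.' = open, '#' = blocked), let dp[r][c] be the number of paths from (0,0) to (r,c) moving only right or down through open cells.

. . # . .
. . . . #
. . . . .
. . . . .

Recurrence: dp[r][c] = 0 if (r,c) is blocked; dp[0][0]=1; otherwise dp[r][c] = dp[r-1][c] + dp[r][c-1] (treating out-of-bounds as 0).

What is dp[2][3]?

7

r\c   0   1   2   3   4
  0   1   1   0   0   0
  1   1   2   2   2   0
  2   1   3   5   7   7
  3   1   4   9  16  23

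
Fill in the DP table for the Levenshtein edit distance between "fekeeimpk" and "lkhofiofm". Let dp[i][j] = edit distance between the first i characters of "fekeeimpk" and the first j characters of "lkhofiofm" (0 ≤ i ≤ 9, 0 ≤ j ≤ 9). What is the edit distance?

   ''  l  k  h  o  f  i  o  f  m
''  0  1  2  3  4  5  6  7  8  9
 f  1  1  2  3  4  4  5  6  7  8
 e  2  2  2  3  4  5  5  6  7  8
 k  3  3  2  3  4  5  6  6  7  8
 e  4  4  3  3  4  5  6  7  7  8
 e  5  5  4  4  4  5  6  7  8  8
 i  6  6  5  5  5  5  5  6  7  8
 m  7  7  6  6  6  6  6  6  7  7
 p  8  8  7  7  7  7  7  7  7  8
 k  9  9  8  8  8  8  8  8  8  8

8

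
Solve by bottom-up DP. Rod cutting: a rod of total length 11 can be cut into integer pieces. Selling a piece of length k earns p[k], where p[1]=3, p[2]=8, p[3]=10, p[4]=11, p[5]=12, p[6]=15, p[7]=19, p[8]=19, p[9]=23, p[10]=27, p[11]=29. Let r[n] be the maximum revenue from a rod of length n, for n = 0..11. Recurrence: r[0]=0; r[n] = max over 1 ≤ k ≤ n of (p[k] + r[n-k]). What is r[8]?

   n    0    1    2    3    4    5    6    7    8    9   10   11
r[n]    0    3    8   11   16   19   24   27   32   35   40   43

32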